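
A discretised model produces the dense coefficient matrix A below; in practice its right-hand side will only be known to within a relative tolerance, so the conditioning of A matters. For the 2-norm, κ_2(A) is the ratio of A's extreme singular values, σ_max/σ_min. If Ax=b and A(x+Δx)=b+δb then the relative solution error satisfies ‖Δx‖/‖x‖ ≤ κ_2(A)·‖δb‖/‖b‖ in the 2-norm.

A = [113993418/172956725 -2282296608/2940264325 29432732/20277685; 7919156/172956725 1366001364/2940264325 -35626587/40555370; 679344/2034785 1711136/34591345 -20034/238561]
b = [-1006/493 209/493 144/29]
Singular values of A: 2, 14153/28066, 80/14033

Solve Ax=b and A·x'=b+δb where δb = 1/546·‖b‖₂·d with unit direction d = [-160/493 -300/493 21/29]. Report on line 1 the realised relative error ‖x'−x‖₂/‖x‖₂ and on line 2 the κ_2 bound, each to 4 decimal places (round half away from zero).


0.0025
0.6425

largest singular value 2, smallest 80/14033
κ_2(A) = 2 / (80/14033) = 350.8250
perturbation bound = 350.8250·1/546 = 0.6425
solve Ax = b  →  x = [5.4312 620.3386 327.8714]
‖b‖ = 5.3852, ‖x‖ = 701.6759
Δx = A⁻¹·δb where δb = 1/546·5.3852·d; ‖Δx‖ = 1.7301
realised ‖Δx‖/‖x‖ = 0.0025
so the bound overstates the realised error by a factor of ≈ 260.5959 (computed from the unrounded values)


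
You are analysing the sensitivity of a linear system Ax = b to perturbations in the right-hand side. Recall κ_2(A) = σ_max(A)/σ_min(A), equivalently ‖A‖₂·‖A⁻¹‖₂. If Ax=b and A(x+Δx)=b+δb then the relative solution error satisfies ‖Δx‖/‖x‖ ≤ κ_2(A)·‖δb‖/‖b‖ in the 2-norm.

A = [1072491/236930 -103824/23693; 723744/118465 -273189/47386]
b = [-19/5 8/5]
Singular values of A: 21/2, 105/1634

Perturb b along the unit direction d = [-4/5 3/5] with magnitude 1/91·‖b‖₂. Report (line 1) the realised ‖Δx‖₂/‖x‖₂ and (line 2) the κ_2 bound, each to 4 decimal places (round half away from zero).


σ_max = 21/2, σ_min = 105/1634
κ = σ_max/σ_min = (21/2)/(105/1634) = 163.4000
perturbation bound = 163.4000·1/91 = 1.7956
solve Ax = b  →  x = [42.8604 45.1415]
‖b‖ = 4.1231, ‖x‖ = 62.2477
δb = ε·‖b‖·d = [-0.0362 0.0272]; solving A·Δx = δb gives ‖Δx‖ = 0.7051
realised ‖Δx‖/‖x‖ = 0.0113
so the bound overstates the realised error by a factor of ≈ 158.5215 (computed from the unrounded values)

0.0113
1.7956


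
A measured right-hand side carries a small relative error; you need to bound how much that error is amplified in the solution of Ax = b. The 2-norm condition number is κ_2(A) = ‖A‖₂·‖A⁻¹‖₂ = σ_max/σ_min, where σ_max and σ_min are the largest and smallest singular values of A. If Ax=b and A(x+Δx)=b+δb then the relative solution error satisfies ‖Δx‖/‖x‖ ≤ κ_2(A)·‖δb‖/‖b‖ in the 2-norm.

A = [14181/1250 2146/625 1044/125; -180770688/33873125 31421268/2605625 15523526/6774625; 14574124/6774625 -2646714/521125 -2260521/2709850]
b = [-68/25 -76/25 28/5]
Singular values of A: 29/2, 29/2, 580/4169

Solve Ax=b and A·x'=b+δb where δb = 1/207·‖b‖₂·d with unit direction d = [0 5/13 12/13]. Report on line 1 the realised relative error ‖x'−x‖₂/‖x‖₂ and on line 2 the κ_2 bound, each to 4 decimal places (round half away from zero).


from the listed singular values, σ₁ = 29/2, σ_n = 580/4169
condition number: (29/2) ÷ (580/4169) = 104.2250
worst-case relative error ≤ 104.2250 × 1/207 = 0.5035
solve Ax = b  →  x = [-13.8119 -10.7037 22.8359]
‖b‖₂ = 6.9282 and ‖x‖₂ = 28.7544
Δx = A⁻¹·δb where δb = 1/207·6.9282·d; ‖Δx‖ = 0.2406
dividing the unrounded norms, ‖Δx‖/‖x‖ = 0.0084
tightness: 0.0084 against a bound of 0.5035 (unrounded ratio ≈ 0.0166)

0.0084
0.5035


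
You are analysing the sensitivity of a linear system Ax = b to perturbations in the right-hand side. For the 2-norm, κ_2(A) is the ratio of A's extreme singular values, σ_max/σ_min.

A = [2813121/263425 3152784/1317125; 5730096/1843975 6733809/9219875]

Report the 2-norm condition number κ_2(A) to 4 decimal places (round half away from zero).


359.8000

form AᵀA = [16413769305/132692441 18465340608/663462205; 18465340608/663462205 20776838409/3317311025] with trace 10515148074/80910025 and determinant 10556001/80910025
λ_max, λ_min = (10515148074/80910025 ± √110564922672926669376/6546432145500625)/2 = 3249/25, 3249/3236401
σ_max=√(3249/25)=(57/5), σ_min=√(3249/3236401)=(57/1799) → κ = 359.8000


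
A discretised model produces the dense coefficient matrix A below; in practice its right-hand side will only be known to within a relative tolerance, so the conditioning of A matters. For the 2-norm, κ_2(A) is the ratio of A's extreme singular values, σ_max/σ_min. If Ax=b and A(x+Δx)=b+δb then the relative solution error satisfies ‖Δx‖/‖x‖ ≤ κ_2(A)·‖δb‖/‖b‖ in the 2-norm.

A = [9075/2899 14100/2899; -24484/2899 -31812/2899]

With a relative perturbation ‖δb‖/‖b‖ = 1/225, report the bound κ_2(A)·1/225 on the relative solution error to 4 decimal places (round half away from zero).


AᵀA = [4034449/49729 5365932/49729; 5365932/49729 7164576/49729]; tr = 11199025/49729, det = 2250000/49729
λ_max, λ_min = (11199025/49729 ± √124970599950625/2472973441)/2 = 225, 10000/49729
κ = σ_max/σ_min = 15/(100/223) = 33.4500
bound on ‖Δx‖/‖x‖: κ·ε = 33.4500·1/225 = 0.1487

0.1487


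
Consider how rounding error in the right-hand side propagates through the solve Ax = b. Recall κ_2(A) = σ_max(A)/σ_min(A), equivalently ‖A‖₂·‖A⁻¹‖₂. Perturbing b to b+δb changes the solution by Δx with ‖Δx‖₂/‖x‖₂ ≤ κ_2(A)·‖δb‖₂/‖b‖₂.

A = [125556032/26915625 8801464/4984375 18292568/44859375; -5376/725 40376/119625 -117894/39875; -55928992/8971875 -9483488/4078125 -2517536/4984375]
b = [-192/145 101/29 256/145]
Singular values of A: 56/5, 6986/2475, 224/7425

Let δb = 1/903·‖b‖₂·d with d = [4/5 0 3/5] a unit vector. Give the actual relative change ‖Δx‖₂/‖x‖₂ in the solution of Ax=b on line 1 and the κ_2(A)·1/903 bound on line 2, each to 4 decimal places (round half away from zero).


0.3009
0.4111

from the listed singular values, σ₁ = 56/5, σ_n = 224/7425
condition number: (56/5) ÷ (224/7425) = 371.2500
perturbation bound = 371.2500·1/903 = 0.4111
solve Ax = b  →  x = [-0.3429 0.2234 -0.2926]
‖b‖₂ = 4.1231 and ‖x‖₂ = 0.5031
δb = ε·‖b‖·d = [0.0037 0.0000 0.0027]; solving A·Δx = δb gives ‖Δx‖ = 0.1514
dividing the unrounded norms, ‖Δx‖/‖x‖ = 0.3009
tightness: 0.3009 against a bound of 0.4111 (unrounded ratio ≈ 0.7318)


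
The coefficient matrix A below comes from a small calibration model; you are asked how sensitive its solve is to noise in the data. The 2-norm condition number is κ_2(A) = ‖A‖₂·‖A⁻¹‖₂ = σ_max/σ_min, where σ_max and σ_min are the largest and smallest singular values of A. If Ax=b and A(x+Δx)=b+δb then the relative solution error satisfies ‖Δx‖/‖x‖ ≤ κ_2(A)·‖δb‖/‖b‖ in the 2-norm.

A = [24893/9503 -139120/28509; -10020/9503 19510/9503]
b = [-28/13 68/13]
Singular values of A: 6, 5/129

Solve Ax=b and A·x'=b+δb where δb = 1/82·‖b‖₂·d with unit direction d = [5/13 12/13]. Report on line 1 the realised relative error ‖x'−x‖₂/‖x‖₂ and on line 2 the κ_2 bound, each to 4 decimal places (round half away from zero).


0.0172
1.8878

σ_max = 6, σ_min = 5/129
condition number: 6 ÷ (5/129) = 154.8000
worst-case relative error ≤ 154.8000 × 1/82 = 1.8878
solve Ax = b  →  x = [90.7451 49.1529]
2-norm of b is 5.6569; of x, 103.2022
re-solving with b+δb shifts x by Δx of norm 1.7798
realised ‖Δx‖/‖x‖ = 0.0172
realised/bound (from unrounded values) ≈ 0.0091


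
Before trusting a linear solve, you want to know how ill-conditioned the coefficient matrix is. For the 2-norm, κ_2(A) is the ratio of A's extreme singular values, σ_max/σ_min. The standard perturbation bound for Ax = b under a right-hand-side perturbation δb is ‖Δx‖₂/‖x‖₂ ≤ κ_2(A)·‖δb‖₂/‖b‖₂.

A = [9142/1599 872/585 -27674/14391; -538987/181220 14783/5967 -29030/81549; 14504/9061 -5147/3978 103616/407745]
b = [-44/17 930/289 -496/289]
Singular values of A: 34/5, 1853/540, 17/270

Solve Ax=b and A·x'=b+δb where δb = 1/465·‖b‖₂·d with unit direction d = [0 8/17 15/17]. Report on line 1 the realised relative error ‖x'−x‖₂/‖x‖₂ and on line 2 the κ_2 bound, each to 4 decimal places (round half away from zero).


largest singular value 34/5, smallest 17/270
κ_2(A) = (34/5) / (17/270) = 108.0000
κ_2(A)·‖δb‖/‖b‖ = 0.2323
solve Ax = b  →  x = [-0.6231 0.5380 -0.0896]
‖b‖₂ = 4.4721 and ‖x‖₂ = 0.8281
δb = ε·‖b‖·d = [0.0000 0.0045 0.0085]; solving A·Δx = δb gives ‖Δx‖ = 0.1527
realised ‖Δx‖/‖x‖ = 0.1845
tightness: 0.1845 against a bound of 0.2323 (unrounded ratio ≈ 0.7942)

0.1845
0.2323


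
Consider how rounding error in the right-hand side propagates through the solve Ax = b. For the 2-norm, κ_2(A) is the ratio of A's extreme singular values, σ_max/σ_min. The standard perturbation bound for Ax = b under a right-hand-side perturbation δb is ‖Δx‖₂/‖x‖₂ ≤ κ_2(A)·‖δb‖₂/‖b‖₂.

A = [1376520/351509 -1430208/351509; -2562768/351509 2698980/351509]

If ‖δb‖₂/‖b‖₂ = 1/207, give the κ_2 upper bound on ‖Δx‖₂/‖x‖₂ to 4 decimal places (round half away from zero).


1.7222

M = AᵀA = [29282308416/427538329 -30745915200/427538329; -30745915200/427538329 32283695376/427538329]. tr(M)=73205712/508369, det(M)=82944/508369
char-poly roots: 144 and 576/508369
κ_2(A) = √(λ_max/λ_min) = √(144 / (576/508369)) = 356.5000
κ_2(A)·‖δb‖/‖b‖ = 1.7222


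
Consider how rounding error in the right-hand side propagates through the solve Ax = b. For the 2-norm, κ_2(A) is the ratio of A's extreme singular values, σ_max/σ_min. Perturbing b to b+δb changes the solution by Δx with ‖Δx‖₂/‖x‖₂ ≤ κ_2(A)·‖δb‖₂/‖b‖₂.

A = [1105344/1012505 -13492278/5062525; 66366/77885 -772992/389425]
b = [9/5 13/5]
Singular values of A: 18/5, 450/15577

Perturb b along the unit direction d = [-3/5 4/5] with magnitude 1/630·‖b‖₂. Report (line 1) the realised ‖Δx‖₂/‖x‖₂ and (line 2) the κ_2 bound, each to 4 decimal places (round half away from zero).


0.0050
0.1978

from the listed singular values, σ₁ = 18/5, σ_n = 450/15577
κ_2(A) = (18/5) / (450/15577) = 124.6160
κ_2(A)·‖δb‖/‖b‖ = 0.1978
solve Ax = b  →  x = [32.2733 12.5444]
2-norm of b is 3.1623; of x, 34.6256
δb = ε·‖b‖·d = [-0.0030 0.0040]; solving A·Δx = δb gives ‖Δx‖ = 0.1738
relative error = 0.0050
realised/bound (from unrounded values) ≈ 0.0254


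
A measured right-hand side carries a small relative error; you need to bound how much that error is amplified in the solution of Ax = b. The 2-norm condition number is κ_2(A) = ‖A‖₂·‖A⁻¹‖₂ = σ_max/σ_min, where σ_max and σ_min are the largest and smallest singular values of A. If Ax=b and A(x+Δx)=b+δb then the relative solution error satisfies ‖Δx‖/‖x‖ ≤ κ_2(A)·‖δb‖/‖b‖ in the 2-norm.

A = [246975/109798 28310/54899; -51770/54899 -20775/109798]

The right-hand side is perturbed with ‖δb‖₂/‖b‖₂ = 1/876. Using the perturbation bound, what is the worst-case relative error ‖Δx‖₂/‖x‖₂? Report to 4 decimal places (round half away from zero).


0.1176

form AᵀA = [424362025/71334916 23868000/17833729; 23868000/17833729 21523225/71334916] with trace 132625/21218 and determinant 625/169744
char-poly roots: 25/4 and 25/42436
σ_max=√(25/4)=(5/2), σ_min=√(25/42436)=(5/206) → κ = 103.0000
bound on ‖Δx‖/‖x‖: κ·ε = 103.0000·1/876 = 0.1176


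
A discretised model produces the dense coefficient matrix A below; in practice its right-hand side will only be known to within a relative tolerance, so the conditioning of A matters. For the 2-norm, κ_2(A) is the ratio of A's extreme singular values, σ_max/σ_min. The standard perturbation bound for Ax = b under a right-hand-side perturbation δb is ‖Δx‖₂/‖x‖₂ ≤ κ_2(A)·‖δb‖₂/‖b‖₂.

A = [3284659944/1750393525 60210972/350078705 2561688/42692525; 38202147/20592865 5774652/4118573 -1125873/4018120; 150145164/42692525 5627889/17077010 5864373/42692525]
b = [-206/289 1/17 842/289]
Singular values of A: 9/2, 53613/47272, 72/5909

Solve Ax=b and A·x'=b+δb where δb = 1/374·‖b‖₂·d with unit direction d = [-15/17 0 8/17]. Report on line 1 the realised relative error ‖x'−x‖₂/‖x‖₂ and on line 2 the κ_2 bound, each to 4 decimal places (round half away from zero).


largest singular value 9/2, smallest 72/5909
condition number: (9/2) ÷ (72/5909) = 369.3125
κ_2(A)·‖δb‖/‖b‖ = 0.9875
solve Ax = b  →  x = [-9.4691 44.1097 157.8202]
‖b‖₂ = 3.0000 and ‖x‖₂ = 164.1419
with δb = [-0.0071 0.0000 0.0038], A·Δx = δb → ‖Δx‖ = 0.6583
realised ‖Δx‖/‖x‖ = 0.0040
realised/bound (from unrounded values) ≈ 0.0041

0.0040
0.9875


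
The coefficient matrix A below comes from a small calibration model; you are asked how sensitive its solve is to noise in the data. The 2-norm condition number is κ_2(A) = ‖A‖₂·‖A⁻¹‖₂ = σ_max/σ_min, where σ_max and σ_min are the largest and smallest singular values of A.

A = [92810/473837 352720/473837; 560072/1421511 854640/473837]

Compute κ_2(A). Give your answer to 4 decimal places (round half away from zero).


66.6750

M = AᵀA = [2314816036/11956766409 1137806240/1328529601; 1137806240/1328529601 5058112000/1328529601]. tr(M)=28457956/7112889, det(M)=25600/7112889
eigenvalues of AᵀA: λ = (tr ± √(tr²−4·det))/2 = 4, 6400/7112889
σ_max=√4=2, σ_min=√(6400/7112889)=(80/2667) → κ = 66.6750


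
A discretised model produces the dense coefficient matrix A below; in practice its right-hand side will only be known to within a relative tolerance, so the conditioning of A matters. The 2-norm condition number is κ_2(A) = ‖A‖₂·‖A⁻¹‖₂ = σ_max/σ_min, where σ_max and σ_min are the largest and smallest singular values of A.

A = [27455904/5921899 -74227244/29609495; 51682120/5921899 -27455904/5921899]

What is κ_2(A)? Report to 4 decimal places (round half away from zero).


M = AᵀA = [11850754990144/121345632409 -31601635680384/606728162045; -31601635680384/606728162045 84274568731024/3033640810225]. tr(M)=1316759320016/10497027025, det(M)=61465600/419881081
eigenvalues of AᵀA: λ = (tr ± √(tr²−4·det))/2 = 3136/25, 490000/419881081
so κ_2 = √((3136/25) / (490000/419881081)) = 327.8560

327.8560


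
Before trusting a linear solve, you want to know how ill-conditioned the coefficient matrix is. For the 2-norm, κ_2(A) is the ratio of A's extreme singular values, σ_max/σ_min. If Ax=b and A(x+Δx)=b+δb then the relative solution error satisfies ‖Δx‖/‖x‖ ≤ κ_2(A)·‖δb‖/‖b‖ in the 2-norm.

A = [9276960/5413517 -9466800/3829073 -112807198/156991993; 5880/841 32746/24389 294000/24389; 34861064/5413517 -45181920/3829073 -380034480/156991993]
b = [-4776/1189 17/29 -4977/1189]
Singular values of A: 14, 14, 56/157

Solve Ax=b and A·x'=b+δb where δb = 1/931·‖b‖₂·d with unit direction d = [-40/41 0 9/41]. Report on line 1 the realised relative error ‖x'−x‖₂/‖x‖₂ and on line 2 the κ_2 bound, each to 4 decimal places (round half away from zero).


0.0021
0.0422

from the listed singular values, σ₁ = 14, σ_n = 56/157
κ_2(A) = 14 / (56/157) = 39.2500
worst-case relative error ≤ 39.2500 × 1/931 = 0.0422
solve Ax = b  →  x = [-6.2383 -3.8909 4.1002]
‖b‖ = 5.8310, ‖x‖ = 8.4183
with δb = [-0.0061 0.0000 0.0014], A·Δx = δb → ‖Δx‖ = 0.0176
dividing the unrounded norms, ‖Δx‖/‖x‖ = 0.0021
so the bound overstates the realised error by a factor of ≈ 20.2122 (computed from the unrounded values)


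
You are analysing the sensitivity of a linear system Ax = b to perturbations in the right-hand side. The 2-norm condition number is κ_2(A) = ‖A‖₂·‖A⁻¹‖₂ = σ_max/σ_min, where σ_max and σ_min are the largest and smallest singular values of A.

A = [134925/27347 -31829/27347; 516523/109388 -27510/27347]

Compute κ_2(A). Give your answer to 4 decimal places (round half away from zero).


92.0000

AᵀA = [663581569/14227984 -18660915/1778498; -18660915/1778498 2104501/889249]; tr = 414785/8464, det = 2401/8464
char-poly roots: 49 and 49/8464
σ_max=√49=7, σ_min=√(49/8464)=(7/92) → κ = 92.0000


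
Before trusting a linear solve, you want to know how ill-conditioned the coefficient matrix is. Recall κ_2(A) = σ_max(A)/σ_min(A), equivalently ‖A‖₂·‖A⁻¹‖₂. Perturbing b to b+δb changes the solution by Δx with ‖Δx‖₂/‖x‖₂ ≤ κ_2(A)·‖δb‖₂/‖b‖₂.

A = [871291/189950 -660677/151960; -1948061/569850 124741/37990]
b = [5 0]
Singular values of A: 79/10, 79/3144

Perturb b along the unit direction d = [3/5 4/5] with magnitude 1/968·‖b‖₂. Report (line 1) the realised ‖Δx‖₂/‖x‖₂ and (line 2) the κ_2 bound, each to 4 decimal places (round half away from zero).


0.0017
0.3248

σ_max = 79/10, σ_min = 79/3144
κ_2(A) = (79/10) / (79/3144) = 314.4000
κ_2(A)·‖δb‖/‖b‖ = 0.3248
solve Ax = b  →  x = [82.7062 86.1074]
‖b‖₂ = 5.0000 and ‖x‖₂ = 119.3935
δb = ε·‖b‖·d = [0.0031 0.0041]; solving A·Δx = δb gives ‖Δx‖ = 0.2056
realised ‖Δx‖/‖x‖ = 0.0017
so the bound overstates the realised error by a factor of ≈ 188.6417 (computed from the unrounded values)


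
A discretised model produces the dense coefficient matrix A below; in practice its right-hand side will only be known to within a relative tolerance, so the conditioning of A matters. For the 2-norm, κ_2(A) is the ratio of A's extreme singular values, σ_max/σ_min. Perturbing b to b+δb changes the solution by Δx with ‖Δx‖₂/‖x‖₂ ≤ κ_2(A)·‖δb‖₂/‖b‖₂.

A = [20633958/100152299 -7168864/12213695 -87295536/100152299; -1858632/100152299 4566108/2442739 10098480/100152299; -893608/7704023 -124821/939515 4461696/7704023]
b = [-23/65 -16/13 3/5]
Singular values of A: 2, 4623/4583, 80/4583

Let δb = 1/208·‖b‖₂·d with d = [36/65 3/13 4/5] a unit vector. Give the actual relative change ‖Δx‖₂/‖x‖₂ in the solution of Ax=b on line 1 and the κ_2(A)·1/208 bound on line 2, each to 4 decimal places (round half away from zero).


from the listed singular values, σ₁ = 2, σ_n = 80/4583
κ_2(A) = 2 / (80/4583) = 114.5750
worst-case relative error ≤ 114.5750 × 1/208 = 0.5508
solve Ax = b  →  x = [-0.1882 -0.7054 0.8365]
‖b‖ = 1.4142, ‖x‖ = 1.1103
Δx = A⁻¹·δb where δb = 1/208·1.4142·d; ‖Δx‖ = 0.3895
dividing the unrounded norms, ‖Δx‖/‖x‖ = 0.3508
realised/bound (from unrounded values) ≈ 0.6369

0.3508
0.5508


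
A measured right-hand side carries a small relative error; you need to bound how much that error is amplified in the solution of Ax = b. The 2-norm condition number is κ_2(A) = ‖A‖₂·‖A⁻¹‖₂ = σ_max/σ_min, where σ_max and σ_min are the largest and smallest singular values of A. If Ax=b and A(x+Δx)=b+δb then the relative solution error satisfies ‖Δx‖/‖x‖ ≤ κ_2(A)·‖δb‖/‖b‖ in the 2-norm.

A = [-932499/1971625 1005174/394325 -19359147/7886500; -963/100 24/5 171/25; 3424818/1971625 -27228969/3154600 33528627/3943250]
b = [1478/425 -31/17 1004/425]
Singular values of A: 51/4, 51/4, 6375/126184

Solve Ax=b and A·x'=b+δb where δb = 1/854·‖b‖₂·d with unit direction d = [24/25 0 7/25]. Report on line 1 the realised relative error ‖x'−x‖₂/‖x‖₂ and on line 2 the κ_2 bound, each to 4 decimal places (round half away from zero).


largest singular value 51/4, smallest 6375/126184
κ = σ_max/σ_min = (51/4)/(6375/126184) = 252.3680
worst-case relative error ≤ 252.3680 × 1/854 = 0.2955
solve Ax = b  →  x = [50.7939 47.3791 37.9974]
‖b‖₂ = 4.5826 and ‖x‖₂ = 79.1745
re-solving with b+δb shifts x by Δx of norm 0.1062
dividing the unrounded norms, ‖Δx‖/‖x‖ = 0.0013
tightness: 0.0013 against a bound of 0.2955 (unrounded ratio ≈ 0.0045)

0.0013
0.2955


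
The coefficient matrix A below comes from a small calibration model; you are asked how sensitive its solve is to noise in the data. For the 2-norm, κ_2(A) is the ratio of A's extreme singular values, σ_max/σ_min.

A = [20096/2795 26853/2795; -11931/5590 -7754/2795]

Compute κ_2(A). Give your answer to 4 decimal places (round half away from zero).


279.5000

M = AᵀA = [70309825/1249924 23435775/312481; 23435775/312481 31248325/312481]. tr(M)=195303125/1249924, det(M)=390625/1249924
solving λ² − 195303125/1249924·λ + 390625/1249924 = 0 gives λ = 625/4, 625/312481
so κ_2 = √((625/4) / (625/312481)) = 279.5000


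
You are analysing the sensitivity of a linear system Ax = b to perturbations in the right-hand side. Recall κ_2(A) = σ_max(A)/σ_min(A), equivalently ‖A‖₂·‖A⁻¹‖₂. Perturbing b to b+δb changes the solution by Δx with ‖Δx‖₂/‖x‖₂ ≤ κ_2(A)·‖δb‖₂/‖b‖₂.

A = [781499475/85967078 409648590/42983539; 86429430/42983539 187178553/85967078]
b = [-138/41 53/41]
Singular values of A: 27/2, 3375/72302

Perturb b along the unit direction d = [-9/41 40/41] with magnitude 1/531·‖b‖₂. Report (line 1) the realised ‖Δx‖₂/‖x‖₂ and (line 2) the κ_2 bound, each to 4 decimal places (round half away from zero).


largest singular value 27/2, smallest 3375/72302
κ_2(A) = (27/2) / (3375/72302) = 289.2080
perturbation bound = 289.2080·1/531 = 0.5446
solve Ax = b  →  x = [-31.1794 29.3878]
‖b‖ = 3.6056, ‖x‖ = 42.8462
re-solving with b+δb shifts x by Δx of norm 0.1455
relative error = 0.0034
so the bound overstates the realised error by a factor of ≈ 160.4259 (computed from the unrounded values)

0.0034
0.5446


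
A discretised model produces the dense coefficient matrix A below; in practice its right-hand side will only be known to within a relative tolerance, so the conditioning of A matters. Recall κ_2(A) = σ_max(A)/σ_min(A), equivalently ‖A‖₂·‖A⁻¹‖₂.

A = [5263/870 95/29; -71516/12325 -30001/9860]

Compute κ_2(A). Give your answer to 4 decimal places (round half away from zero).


AᵀA = [456896401/6502500 8122139/216750; 8122139/216750 2310761/115600]; tr = 8122861/90000, det = 130321/360000
eigenvalues of AᵀA: λ = (tr ± √(tr²−4·det))/2 = 361/4, 361/90000
so κ_2 = √((361/4) / (361/90000)) = 150.0000

150.0000


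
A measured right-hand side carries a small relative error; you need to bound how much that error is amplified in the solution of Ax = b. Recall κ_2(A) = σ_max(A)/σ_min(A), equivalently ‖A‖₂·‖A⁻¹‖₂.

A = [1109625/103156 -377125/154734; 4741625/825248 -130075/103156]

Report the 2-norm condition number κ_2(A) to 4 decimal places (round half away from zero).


M = AᵀA = [350464140625/2356519936 -9856721875/294564992; -9856721875/294564992 2495393125/331385616]. tr(M)=1971375625/12616704, det(M)=9765625/50466816
λ_max, λ_min = (1971375625/12616704 ± √3886198644844140625/159181219823616)/2 = 625/4, 15625/12616704
so κ_2 = √((625/4) / (15625/12616704)) = 355.2000

355.2000


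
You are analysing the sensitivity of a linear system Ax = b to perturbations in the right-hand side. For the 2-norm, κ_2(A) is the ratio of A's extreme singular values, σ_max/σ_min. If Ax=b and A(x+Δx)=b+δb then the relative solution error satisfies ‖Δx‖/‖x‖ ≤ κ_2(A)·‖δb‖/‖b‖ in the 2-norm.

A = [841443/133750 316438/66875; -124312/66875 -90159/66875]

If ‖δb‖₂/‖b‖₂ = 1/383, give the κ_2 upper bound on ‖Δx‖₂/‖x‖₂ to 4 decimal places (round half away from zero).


form AᵀA = [246348869/5724500 46188837/1431125; 46188837/1431125 34643729/1431125] with trace 76984757/1144900 and determinant 2825761/28622500
solving λ² − 76984757/1144900·λ + 2825761/28622500 = 0 gives λ = 1681/25, 1681/1144900
so κ_2 = √((1681/25) / (1681/1144900)) = 214.0000
perturbation bound = 214.0000·1/383 = 0.5587

0.5587


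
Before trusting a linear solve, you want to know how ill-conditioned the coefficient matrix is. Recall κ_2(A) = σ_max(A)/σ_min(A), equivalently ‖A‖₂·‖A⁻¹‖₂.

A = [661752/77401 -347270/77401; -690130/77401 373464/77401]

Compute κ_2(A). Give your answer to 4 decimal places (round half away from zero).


157.0000

M = AᵀA = [1087033444/7123561 -579720960/7123561; -579720960/7123561 309241156/7123561]. tr(M)=4831400/24649, det(M)=38416/24649
char-poly roots: 196 and 196/24649
κ_2(A) = √(λ_max/λ_min) = √(196 / (196/24649)) = 157.0000


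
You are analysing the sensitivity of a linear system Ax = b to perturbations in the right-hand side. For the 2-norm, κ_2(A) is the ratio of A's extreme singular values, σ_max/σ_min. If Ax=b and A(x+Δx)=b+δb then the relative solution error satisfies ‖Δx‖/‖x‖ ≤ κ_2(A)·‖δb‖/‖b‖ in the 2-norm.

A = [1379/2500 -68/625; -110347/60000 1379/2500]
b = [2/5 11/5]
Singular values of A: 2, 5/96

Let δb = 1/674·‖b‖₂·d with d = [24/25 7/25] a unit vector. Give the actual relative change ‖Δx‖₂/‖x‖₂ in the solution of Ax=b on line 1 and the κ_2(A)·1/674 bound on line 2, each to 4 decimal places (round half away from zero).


0.0033
0.0570

σ_max = 2, σ_min = 5/96
κ_2(A) = 2 / (5/96) = 38.4000
perturbation bound = 38.4000·1/674 = 0.0570
solve Ax = b  →  x = [4.4160 18.7120]
‖b‖₂ = 2.2361 and ‖x‖₂ = 19.2260
re-solving with b+δb shifts x by Δx of norm 0.0637
relative error = 0.0033
tightness: 0.0033 against a bound of 0.0570 (unrounded ratio ≈ 0.0582)


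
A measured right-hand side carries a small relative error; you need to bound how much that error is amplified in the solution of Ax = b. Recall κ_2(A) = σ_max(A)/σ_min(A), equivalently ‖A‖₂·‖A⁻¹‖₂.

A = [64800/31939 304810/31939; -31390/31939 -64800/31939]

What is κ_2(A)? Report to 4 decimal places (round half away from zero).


19.0000

M = AᵀA = [3084100/606841 12960000/606841; 12960000/606841 57768100/606841]. tr(M)=36200/361, det(M)=10000/361
solving λ² − 36200/361·λ + 10000/361 = 0 gives λ = 100, 100/361
σ_max=√100=10, σ_min=√(100/361)=(10/19) → κ = 19.0000


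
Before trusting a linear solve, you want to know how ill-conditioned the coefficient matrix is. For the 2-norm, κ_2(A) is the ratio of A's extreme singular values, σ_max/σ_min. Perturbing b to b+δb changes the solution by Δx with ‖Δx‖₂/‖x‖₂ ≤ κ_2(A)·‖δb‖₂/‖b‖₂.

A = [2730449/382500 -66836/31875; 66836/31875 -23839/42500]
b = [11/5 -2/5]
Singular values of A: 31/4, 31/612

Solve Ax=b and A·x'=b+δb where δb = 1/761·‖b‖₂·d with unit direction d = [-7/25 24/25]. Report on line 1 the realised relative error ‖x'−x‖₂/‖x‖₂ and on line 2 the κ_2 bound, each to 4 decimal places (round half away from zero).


σ_max = 31/4, σ_min = 31/612
condition number: (31/4) ÷ (31/612) = 153.0000
κ_2(A)·‖δb‖/‖b‖ = 0.2011
solve Ax = b  →  x = [-5.2800 -19.0245]
‖b‖ = 2.2361, ‖x‖ = 19.7436
δb = ε·‖b‖·d = [-0.0008 0.0028]; solving A·Δx = δb gives ‖Δx‖ = 0.0580
dividing the unrounded norms, ‖Δx‖/‖x‖ = 0.0029
realised/bound (from unrounded values) ≈ 0.0146

0.0029
0.2011


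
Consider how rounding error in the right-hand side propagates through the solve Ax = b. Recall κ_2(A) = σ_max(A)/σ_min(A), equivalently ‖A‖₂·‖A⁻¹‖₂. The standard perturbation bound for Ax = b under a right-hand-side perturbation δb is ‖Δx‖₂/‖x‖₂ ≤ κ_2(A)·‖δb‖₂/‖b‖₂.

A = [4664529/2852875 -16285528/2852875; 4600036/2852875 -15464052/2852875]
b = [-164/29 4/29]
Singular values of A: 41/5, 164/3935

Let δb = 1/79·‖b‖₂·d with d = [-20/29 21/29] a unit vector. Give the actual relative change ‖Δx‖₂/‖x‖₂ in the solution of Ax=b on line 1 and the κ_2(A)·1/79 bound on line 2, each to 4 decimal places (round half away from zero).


largest singular value 41/5, smallest 164/3935
κ = σ_max/σ_min = (41/5)/(164/3935) = 196.7500
perturbation bound = 196.7500·1/79 = 2.4905
solve Ax = b  →  x = [92.0000 27.3415]
‖b‖ = 5.6569, ‖x‖ = 95.9768
Δx = A⁻¹·δb where δb = 1/79·5.6569·d; ‖Δx‖ = 1.7181
realised ‖Δx‖/‖x‖ = 0.0179
so the bound overstates the realised error by a factor of ≈ 139.1251 (computed from the unrounded values)

0.0179
2.4905


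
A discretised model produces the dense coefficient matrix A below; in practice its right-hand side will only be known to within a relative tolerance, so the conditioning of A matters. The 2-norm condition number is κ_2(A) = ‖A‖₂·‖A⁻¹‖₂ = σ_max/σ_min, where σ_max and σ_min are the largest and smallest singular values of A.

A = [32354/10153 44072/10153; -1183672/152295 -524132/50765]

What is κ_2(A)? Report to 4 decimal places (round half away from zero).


234.3000

AᵀA = [9684054436/137241225 4303806416/45747075; 4303806416/45747075 1912857296/15249025]; tr = 1075990804/5489649, det = 3841600/5489649
solving λ² − 1075990804/5489649·λ + 3841600/5489649 = 0 gives λ = 196, 19600/5489649
κ_2(A) = √(λ_max/λ_min) = √(196 / (19600/5489649)) = 234.3000


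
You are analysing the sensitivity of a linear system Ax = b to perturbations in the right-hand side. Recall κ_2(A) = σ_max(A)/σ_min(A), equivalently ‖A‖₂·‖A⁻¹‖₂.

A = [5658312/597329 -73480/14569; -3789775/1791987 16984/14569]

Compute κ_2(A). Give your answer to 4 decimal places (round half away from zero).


form AᵀA = [179958861841/1910301849 -31992288680/636767283; -31992288680/636767283 5687766656/212255761] with trace 799822705/6610041 and determinant 937024/6610041
λ_max, λ_min = (799822705/6610041 ± √639691584365285089/43692642021681)/2 = 121, 7744/6610041
σ_max=√121=11, σ_min=√(7744/6610041)=(88/2571) → κ = 321.3750

321.3750


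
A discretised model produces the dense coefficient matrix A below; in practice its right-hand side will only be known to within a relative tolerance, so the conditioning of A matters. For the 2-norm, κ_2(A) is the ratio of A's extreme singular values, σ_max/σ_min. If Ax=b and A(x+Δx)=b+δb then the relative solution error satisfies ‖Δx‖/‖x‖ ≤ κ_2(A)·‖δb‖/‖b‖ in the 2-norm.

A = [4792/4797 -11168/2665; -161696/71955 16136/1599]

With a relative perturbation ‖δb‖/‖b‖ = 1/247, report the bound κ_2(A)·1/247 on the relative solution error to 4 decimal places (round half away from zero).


form AᵀA = [185280064/30636225 -3657728/136161; -3657728/136161 45158464/378225] with trace 2286208/18225 and determinant 200704/455625
char-poly roots: 3136/25 and 64/18225
so κ_2 = √((3136/25) / (64/18225)) = 189.0000
bound on ‖Δx‖/‖x‖: κ·ε = 189.0000·1/247 = 0.7652

0.7652


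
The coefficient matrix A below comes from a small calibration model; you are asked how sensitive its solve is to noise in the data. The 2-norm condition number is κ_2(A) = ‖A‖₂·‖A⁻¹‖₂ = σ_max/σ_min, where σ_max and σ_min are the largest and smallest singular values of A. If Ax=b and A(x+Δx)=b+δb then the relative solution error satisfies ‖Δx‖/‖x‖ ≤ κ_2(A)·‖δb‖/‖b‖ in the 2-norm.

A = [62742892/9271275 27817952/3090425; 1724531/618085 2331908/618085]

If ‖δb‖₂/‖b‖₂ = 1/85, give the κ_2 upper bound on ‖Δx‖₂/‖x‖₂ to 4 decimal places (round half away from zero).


4.1951

AᵀA = [27253385264881/508618580625 12112351068836/169539526875; 12112351068836/169539526875 5383333292816/56513175625]; tr = 3028135396009/20344743225, det = 3544535296/20344743225
solving λ² − 3028135396009/20344743225·λ + 3544535296/20344743225 = 0 gives λ = 3721/25, 952576/813789729
σ_max=√(3721/25)=(61/5), σ_min=√(952576/813789729)=(976/28527) → κ = 356.5875
κ_2(A)·‖δb‖/‖b‖ = 4.1951


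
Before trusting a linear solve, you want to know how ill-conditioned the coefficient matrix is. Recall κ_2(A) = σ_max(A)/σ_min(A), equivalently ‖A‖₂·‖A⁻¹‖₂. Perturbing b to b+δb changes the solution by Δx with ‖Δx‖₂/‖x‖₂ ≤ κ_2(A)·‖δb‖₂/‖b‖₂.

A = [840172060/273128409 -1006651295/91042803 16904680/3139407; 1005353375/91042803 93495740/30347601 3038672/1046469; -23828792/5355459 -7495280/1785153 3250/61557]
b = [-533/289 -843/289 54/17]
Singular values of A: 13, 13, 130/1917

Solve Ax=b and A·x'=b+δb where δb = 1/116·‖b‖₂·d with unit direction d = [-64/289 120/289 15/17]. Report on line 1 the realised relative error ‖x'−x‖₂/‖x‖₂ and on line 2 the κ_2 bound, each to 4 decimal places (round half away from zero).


0.0202
1.6526

σ_max = 13, σ_min = 130/1917
condition number: 13 ÷ (130/1917) = 191.7000
bound on ‖Δx‖/‖x‖: κ·ε = 191.7000·1/116 = 1.6526
solve Ax = b  →  x = [-9.8791 10.0384 25.9140]
‖b‖₂ = 4.6904 and ‖x‖₂ = 29.4941
Δx = A⁻¹·δb where δb = 1/116·4.6904·d; ‖Δx‖ = 0.5963
relative error = 0.0202
so the bound overstates the realised error by a factor of ≈ 81.7462 (computed from the unrounded values)


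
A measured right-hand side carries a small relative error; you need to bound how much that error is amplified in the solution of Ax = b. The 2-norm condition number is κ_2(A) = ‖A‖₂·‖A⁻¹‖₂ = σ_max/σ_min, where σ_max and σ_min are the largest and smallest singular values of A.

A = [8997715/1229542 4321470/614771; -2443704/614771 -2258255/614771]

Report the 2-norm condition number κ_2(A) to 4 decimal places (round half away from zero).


124.7000

form AᵀA = [362787654601/5231050276 86367420405/1307762569; 86367420405/1307762569 82265808325/1307762569] with trace 822652661/6220036 and determinant 6996025/6220036
solving λ² − 822652661/6220036·λ + 6996025/6220036 = 0 gives λ = 529/4, 13225/1555009
so κ_2 = √((529/4) / (13225/1555009)) = 124.7000


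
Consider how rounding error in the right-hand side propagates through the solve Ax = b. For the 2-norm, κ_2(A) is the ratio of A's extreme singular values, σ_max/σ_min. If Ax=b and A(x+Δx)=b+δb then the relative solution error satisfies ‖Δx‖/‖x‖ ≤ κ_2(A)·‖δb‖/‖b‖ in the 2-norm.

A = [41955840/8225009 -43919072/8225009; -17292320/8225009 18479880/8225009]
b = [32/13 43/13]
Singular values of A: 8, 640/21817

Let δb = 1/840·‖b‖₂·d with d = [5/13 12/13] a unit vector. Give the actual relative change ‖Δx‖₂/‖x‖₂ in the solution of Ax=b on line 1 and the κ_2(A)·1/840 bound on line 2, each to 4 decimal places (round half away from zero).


0.0012
0.3247

largest singular value 8, smallest 640/21817
κ = σ_max/σ_min = 8/(640/21817) = 272.7125
worst-case relative error ≤ 272.7125 × 1/840 = 0.3247
solve Ax = b  →  x = [98.8269 93.9483]
2-norm of b is 4.1231; of x, 136.3563
δb = ε·‖b‖·d = [0.0019 0.0045]; solving A·Δx = δb gives ‖Δx‖ = 0.1673
relative error = 0.0012
realised/bound (from unrounded values) ≈ 0.0038


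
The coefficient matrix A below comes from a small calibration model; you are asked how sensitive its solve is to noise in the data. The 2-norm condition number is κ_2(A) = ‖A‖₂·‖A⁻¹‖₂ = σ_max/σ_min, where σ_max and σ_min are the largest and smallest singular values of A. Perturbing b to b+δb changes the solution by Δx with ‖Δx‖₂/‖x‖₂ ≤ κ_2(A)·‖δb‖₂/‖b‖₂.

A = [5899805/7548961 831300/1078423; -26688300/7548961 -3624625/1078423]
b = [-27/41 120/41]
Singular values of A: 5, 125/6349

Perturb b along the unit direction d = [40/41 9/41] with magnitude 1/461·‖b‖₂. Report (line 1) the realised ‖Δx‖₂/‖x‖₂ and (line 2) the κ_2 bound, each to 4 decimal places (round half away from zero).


largest singular value 5, smallest 125/6349
κ_2(A) = 5 / (125/6349) = 253.9600
κ_2(A)·‖δb‖/‖b‖ = 0.5509
solve Ax = b  →  x = [-0.4345 -0.4138]
‖b‖₂ = 3.0000 and ‖x‖₂ = 0.6000
δb = ε·‖b‖·d = [0.0063 0.0014]; solving A·Δx = δb gives ‖Δx‖ = 0.3305
relative error = 0.5509
realised/bound = 1 exactly: the bound is attained for this b and d

0.5509
0.5509


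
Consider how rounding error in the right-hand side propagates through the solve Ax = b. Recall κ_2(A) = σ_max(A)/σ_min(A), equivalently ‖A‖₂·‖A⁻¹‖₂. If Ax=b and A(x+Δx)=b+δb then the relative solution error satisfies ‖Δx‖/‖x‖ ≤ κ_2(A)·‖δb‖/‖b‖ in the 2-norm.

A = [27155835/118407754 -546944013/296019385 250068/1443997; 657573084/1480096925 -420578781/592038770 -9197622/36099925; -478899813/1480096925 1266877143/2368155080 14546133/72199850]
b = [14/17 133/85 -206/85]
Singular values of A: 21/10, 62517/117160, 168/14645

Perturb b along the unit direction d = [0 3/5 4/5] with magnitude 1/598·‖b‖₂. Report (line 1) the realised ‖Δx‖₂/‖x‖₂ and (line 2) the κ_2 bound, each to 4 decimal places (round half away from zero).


0.0050
0.3061

from the listed singular values, σ₁ = 21/10, σ_n = 168/14645
κ_2(A) = (21/10) / (168/14645) = 183.0625
κ_2(A)·‖δb‖/‖b‖ = 0.3061
solve Ax = b  →  x = [-55.7957 -13.5302 -65.7099]
‖b‖₂ = 3.0000 and ‖x‖₂ = 87.2584
re-solving with b+δb shifts x by Δx of norm 0.4373
dividing the unrounded norms, ‖Δx‖/‖x‖ = 0.0050
tightness: 0.0050 against a bound of 0.3061 (unrounded ratio ≈ 0.0164)


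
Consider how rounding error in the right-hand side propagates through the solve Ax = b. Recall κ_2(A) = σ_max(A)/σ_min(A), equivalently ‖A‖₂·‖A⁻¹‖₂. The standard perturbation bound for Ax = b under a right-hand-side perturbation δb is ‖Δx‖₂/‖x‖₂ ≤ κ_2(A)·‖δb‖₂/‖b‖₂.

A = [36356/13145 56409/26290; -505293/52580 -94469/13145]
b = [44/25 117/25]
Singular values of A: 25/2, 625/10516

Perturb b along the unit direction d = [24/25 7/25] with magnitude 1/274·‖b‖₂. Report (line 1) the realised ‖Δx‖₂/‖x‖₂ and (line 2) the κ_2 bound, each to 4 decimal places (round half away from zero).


0.0061
0.7676

from the listed singular values, σ₁ = 25/2, σ_n = 625/10516
κ_2(A) = (25/2) / (625/10516) = 210.3200
worst-case relative error ≤ 210.3200 × 1/274 = 0.7676
solve Ax = b  →  x = [-30.5421 40.1894]
‖b‖₂ = 5.0000 and ‖x‖₂ = 50.4778
with δb = [0.0175 0.0051], A·Δx = δb → ‖Δx‖ = 0.3070
realised ‖Δx‖/‖x‖ = 0.0061
so the bound overstates the realised error by a factor of ≈ 126.1945 (computed from the unrounded values)


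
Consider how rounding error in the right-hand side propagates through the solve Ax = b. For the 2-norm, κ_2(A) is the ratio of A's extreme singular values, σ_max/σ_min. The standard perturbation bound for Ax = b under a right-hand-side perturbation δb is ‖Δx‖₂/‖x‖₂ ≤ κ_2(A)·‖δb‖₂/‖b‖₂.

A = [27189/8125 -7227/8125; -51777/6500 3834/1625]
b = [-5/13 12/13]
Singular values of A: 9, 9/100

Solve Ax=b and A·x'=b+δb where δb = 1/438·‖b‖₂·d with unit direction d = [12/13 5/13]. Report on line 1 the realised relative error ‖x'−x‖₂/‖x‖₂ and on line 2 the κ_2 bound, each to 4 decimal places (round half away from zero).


0.2283
0.2283

largest singular value 9, smallest 9/100
condition number: 9 ÷ (9/100) = 100.0000
bound on ‖Δx‖/‖x‖: κ·ε = 100.0000·1/438 = 0.2283
solve Ax = b  →  x = [-0.1067 0.0311]
‖b‖₂ = 1.0000 and ‖x‖₂ = 0.1111
δb = ε·‖b‖·d = [0.0021 0.0009]; solving A·Δx = δb gives ‖Δx‖ = 0.0254
dividing the unrounded norms, ‖Δx‖/‖x‖ = 0.2283
so the bound is sharp here: realised error equals the bound


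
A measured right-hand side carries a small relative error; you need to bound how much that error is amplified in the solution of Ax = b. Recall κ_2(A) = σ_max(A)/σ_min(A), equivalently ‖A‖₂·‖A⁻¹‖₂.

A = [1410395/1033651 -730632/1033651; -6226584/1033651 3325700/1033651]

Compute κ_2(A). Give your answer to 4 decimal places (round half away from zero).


370.7500

AᵀA = [1426306553/37387913 -760689720/37387913; -760689720/37387913 405714512/37387913]; tr = 107765945/2199289, det = 38416/2199289
eigenvalues of AᵀA: λ = (tr ± √(tr²−4·det))/2 = 49, 784/2199289
κ = σ_max/σ_min = 7/(28/1483) = 370.7500
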